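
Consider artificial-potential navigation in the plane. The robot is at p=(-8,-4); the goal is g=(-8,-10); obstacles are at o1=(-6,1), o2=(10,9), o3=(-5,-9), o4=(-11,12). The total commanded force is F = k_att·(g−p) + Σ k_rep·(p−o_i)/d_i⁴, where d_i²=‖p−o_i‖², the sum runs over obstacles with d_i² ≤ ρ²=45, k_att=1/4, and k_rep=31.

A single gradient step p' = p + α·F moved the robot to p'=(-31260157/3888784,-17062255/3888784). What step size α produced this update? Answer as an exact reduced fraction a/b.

α = 1/4

F_att = 1/4·(g−p) = 1/4·(0,-6) = (0.0000,-1.5000)
o1: d²=29 ≤ ρ²=45; F_rep = 31·(-2,-5)/29² = (-0.0737,-0.1843)
o2: d²=493 > ρ²=45 → inactive
o3: d²=34 ≤ ρ²=45; F_rep = 31·(-3,5)/34² = (-0.0804,0.1341)
o4: d²=265 > ρ²=45 → inactive
F = F_att + ΣF_rep = (-0.1542,-1.5502)
Δp = p'−p = (-0.0385,-0.3876); α = Δx/Fx = (-149885/3888784) / (-149885/972196) = 1/4
check: Δy/Fy = (-1507119/3888784) / (-1507119/972196) = 1/4 ✓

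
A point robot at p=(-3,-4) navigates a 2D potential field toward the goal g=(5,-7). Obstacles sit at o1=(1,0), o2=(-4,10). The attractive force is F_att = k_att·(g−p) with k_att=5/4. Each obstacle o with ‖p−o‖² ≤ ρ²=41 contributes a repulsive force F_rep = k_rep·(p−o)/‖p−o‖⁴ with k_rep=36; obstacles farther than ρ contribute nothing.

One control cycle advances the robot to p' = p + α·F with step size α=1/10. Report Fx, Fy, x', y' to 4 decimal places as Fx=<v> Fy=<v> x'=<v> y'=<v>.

F_att = 5/4·(g−p) = 5/4·(8,-3) = (10.0000,-3.7500)
o1: d²=32 ≤ ρ²=41; F_rep = 36·(-4,-4)/32² = (-0.1406,-0.1406)
o2: d²=197 > ρ²=41 → inactive
F = F_att + ΣF_rep = (9.8594,-3.8906)
p' = p + 1/10·F = (-2.0141,-4.3891)

Fx=9.8594 Fy=-3.8906 x'=-2.0141 y'=-4.3891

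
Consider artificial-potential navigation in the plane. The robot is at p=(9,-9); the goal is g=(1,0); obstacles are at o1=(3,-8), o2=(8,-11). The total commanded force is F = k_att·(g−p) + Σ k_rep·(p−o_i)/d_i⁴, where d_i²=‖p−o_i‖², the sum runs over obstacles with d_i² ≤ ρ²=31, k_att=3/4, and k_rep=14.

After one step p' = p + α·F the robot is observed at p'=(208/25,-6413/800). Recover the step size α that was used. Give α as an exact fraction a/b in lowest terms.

F_att = 3/4·(g−p) = 3/4·(-8,9) = (-6.0000,6.7500)
o1: d²=37 > ρ²=31 → inactive
o2: d²=5 ≤ ρ²=31; F_rep = 14·(1,2)/5² = (0.5600,1.1200)
F = F_att + ΣF_rep = (-5.4400,7.8700)
Δp = p'−p = (-0.6800,0.9838); α = Δx/Fx = (-17/25) / (-136/25) = 1/8
check: Δy/Fy = (787/800) / (787/100) = 1/8 ✓

α = 1/8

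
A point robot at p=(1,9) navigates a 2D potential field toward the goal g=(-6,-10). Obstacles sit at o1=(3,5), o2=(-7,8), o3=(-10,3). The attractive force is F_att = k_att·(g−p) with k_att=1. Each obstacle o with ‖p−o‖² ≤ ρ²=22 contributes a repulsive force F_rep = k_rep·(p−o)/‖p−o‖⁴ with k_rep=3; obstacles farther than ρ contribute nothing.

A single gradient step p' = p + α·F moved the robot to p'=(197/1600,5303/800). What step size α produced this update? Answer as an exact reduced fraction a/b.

α = 1/8

F_att = 1·(g−p) = 1·(-7,-19) = (-7.0000,-19.0000)
o1: d²=20 ≤ ρ²=22; F_rep = 3·(-2,4)/20² = (-0.0150,0.0300)
o2: d²=65 > ρ²=22 → inactive
o3: d²=157 > ρ²=22 → inactive
F = F_att + ΣF_rep = (-7.0150,-18.9700)
Δp = p'−p = (-0.8769,-2.3712); α = Δx/Fx = (-1403/1600) / (-1403/200) = 1/8
check: Δy/Fy = (-1897/800) / (-1897/100) = 1/8 ✓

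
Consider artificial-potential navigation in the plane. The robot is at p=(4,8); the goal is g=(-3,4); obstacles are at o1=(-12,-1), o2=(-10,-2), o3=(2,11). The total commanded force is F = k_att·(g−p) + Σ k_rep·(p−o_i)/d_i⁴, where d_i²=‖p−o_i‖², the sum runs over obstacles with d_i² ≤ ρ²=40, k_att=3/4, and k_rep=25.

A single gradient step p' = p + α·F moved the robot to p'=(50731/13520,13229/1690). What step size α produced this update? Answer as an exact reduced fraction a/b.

α = 1/20

F_att = 3/4·(g−p) = 3/4·(-7,-4) = (-5.2500,-3.0000)
o1: d²=337 > ρ²=40 → inactive
o2: d²=296 > ρ²=40 → inactive
o3: d²=13 ≤ ρ²=40; F_rep = 25·(2,-3)/13² = (0.2959,-0.4438)
F = F_att + ΣF_rep = (-4.9541,-3.4438)
Δp = p'−p = (-0.2477,-0.1722); α = Δx/Fx = (-3349/13520) / (-3349/676) = 1/20
check: Δy/Fy = (-291/1690) / (-582/169) = 1/20 ✓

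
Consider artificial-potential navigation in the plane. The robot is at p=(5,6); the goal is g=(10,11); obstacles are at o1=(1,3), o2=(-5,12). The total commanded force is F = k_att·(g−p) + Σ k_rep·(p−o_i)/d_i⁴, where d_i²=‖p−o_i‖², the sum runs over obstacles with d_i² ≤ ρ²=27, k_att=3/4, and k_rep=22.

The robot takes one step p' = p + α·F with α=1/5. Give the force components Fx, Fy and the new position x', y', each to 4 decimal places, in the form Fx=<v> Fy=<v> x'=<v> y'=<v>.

F_att = 3/4·(g−p) = 3/4·(5,5) = (3.7500,3.7500)
o1: d²=25 ≤ ρ²=27; F_rep = 22·(4,3)/25² = (0.1408,0.1056)
o2: d²=136 > ρ²=27 → inactive
F = F_att + ΣF_rep = (3.8908,3.8556)
p' = p + 1/5·F = (5.7782,6.7711)

Fx=3.8908 Fy=3.8556 x'=5.7782 y'=6.7711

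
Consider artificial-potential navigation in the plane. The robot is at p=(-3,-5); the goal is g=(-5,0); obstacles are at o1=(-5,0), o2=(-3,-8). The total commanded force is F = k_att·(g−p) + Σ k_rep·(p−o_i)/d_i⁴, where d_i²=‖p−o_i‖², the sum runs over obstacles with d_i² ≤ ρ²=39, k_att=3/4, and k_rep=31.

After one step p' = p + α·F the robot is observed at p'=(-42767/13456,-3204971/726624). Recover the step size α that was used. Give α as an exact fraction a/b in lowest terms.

α = 1/8

F_att = 3/4·(g−p) = 3/4·(-2,5) = (-1.5000,3.7500)
o1: d²=29 ≤ ρ²=39; F_rep = 31·(2,-5)/29² = (0.0737,-0.1843)
o2: d²=9 ≤ ρ²=39; F_rep = 31·(0,3)/9² = (0.0000,1.1481)
F = F_att + ΣF_rep = (-1.4263,4.7138)
Δp = p'−p = (-0.1783,0.5892); α = Δx/Fx = (-2399/13456) / (-2399/1682) = 1/8
check: Δy/Fy = (428149/726624) / (428149/90828) = 1/8 ✓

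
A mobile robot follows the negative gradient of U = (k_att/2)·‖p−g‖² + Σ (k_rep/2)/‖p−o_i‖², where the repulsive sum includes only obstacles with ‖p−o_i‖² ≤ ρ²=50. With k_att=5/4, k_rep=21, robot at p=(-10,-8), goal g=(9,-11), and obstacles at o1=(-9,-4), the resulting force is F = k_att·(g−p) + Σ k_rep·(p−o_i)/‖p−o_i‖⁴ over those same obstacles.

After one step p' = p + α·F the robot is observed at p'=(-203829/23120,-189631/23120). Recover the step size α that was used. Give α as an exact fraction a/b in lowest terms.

α = 1/20

F_att = 5/4·(g−p) = 5/4·(19,-3) = (23.7500,-3.7500)
o1: d²=17 ≤ ρ²=50; F_rep = 21·(-1,-4)/17² = (-0.0727,-0.2907)
F = F_att + ΣF_rep = (23.6773,-4.0407)
Δp = p'−p = (1.1839,-0.2020); α = Δx/Fx = (27371/23120) / (27371/1156) = 1/20
check: Δy/Fy = (-4671/23120) / (-4671/1156) = 1/20 ✓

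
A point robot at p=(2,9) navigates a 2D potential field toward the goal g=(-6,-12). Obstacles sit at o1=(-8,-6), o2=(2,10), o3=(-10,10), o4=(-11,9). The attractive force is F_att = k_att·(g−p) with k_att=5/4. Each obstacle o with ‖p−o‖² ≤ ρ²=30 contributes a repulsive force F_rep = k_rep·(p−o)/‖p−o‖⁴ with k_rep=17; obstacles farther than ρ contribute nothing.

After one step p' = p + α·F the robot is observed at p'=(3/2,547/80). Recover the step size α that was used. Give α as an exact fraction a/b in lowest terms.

F_att = 5/4·(g−p) = 5/4·(-8,-21) = (-10.0000,-26.2500)
o1: d²=325 > ρ²=30 → inactive
o2: d²=1 ≤ ρ²=30; F_rep = 17·(0,-1)/1² = (0.0000,-17.0000)
o3: d²=145 > ρ²=30 → inactive
o4: d²=169 > ρ²=30 → inactive
F = F_att + ΣF_rep = (-10.0000,-43.2500)
Δp = p'−p = (-0.5000,-2.1625); α = Δx/Fx = (-1/2) / (-10) = 1/20
check: Δy/Fy = (-173/80) / (-173/4) = 1/20 ✓

α = 1/20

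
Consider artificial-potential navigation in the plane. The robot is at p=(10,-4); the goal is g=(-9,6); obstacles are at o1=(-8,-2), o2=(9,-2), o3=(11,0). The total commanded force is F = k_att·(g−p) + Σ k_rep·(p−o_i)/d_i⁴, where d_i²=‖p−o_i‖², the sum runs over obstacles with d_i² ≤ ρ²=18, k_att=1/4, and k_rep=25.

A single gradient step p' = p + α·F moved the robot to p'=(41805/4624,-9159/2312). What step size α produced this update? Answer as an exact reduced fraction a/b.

α = 1/4

F_att = 1/4·(g−p) = 1/4·(-19,10) = (-4.7500,2.5000)
o1: d²=328 > ρ²=18 → inactive
o2: d²=5 ≤ ρ²=18; F_rep = 25·(1,-2)/5² = (1.0000,-2.0000)
o3: d²=17 ≤ ρ²=18; F_rep = 25·(-1,-4)/17² = (-0.0865,-0.3460)
F = F_att + ΣF_rep = (-3.8365,0.1540)
Δp = p'−p = (-0.9591,0.0385); α = Δx/Fx = (-4435/4624) / (-4435/1156) = 1/4
check: Δy/Fy = (89/2312) / (89/578) = 1/4 ✓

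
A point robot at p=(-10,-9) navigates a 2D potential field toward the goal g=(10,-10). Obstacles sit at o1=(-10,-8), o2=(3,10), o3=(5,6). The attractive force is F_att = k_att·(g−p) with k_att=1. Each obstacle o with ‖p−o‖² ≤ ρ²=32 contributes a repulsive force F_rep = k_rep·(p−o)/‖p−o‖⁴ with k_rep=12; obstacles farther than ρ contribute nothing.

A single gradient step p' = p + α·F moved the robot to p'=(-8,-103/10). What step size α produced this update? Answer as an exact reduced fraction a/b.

F_att = 1·(g−p) = 1·(20,-1) = (20.0000,-1.0000)
o1: d²=1 ≤ ρ²=32; F_rep = 12·(0,-1)/1² = (0.0000,-12.0000)
o2: d²=530 > ρ²=32 → inactive
o3: d²=450 > ρ²=32 → inactive
F = F_att + ΣF_rep = (20.0000,-13.0000)
Δp = p'−p = (2.0000,-1.3000); α = Δx/Fx = (2) / (20) = 1/10
check: Δy/Fy = (-13/10) / (-13) = 1/10 ✓

α = 1/10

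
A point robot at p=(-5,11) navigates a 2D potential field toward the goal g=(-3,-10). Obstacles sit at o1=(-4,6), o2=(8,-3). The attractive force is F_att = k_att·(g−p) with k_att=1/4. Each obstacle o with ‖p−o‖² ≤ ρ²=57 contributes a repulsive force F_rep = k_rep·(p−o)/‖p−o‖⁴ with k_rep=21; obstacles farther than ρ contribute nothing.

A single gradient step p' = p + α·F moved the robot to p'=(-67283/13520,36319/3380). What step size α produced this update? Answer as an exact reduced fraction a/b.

F_att = 1/4·(g−p) = 1/4·(2,-21) = (0.5000,-5.2500)
o1: d²=26 ≤ ρ²=57; F_rep = 21·(-1,5)/26² = (-0.0311,0.1553)
o2: d²=365 > ρ²=57 → inactive
F = F_att + ΣF_rep = (0.4689,-5.0947)
Δp = p'−p = (0.0234,-0.2547); α = Δx/Fx = (317/13520) / (317/676) = 1/20
check: Δy/Fy = (-861/3380) / (-861/169) = 1/20 ✓

α = 1/20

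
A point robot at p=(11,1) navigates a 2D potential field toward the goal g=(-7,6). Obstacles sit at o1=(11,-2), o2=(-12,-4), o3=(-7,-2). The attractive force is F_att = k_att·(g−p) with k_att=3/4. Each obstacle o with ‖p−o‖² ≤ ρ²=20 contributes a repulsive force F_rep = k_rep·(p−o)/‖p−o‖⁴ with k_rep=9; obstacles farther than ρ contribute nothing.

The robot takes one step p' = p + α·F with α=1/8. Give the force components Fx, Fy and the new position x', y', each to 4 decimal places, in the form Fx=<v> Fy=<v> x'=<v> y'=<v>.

Fx=-13.5000 Fy=4.0833 x'=9.3125 y'=1.5104

F_att = 3/4·(g−p) = 3/4·(-18,5) = (-13.5000,3.7500)
o1: d²=9 ≤ ρ²=20; F_rep = 9·(0,3)/9² = (0.0000,0.3333)
o2: d²=554 > ρ²=20 → inactive
o3: d²=333 > ρ²=20 → inactive
F = F_att + ΣF_rep = (-13.5000,4.0833)
p' = p + 1/8·F = (9.3125,1.5104)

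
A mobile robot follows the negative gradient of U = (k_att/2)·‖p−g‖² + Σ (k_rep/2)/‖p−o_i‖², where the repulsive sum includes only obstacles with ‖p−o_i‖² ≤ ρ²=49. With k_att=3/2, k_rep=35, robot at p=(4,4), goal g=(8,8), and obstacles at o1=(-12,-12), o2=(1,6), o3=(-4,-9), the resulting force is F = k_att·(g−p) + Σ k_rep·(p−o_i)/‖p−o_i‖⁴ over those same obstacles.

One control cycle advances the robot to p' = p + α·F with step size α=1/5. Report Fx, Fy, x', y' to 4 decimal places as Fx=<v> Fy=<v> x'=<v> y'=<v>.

Fx=6.6213 Fy=5.5858 x'=5.3243 y'=5.1172

F_att = 3/2·(g−p) = 3/2·(4,4) = (6.0000,6.0000)
o1: d²=512 > ρ²=49 → inactive
o2: d²=13 ≤ ρ²=49; F_rep = 35·(3,-2)/13² = (0.6213,-0.4142)
o3: d²=233 > ρ²=49 → inactive
F = F_att + ΣF_rep = (6.6213,5.5858)
p' = p + 1/5·F = (5.3243,5.1172)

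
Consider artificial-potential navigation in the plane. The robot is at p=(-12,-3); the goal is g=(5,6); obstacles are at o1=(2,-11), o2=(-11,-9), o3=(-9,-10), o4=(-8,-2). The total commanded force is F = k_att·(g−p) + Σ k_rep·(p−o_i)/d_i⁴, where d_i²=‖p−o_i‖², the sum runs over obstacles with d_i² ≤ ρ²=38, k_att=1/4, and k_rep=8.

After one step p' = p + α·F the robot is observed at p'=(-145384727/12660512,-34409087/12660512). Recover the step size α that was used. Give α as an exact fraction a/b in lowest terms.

F_att = 1/4·(g−p) = 1/4·(17,9) = (4.2500,2.2500)
o1: d²=260 > ρ²=38 → inactive
o2: d²=37 ≤ ρ²=38; F_rep = 8·(-1,6)/37² = (-0.0058,0.0351)
o3: d²=58 > ρ²=38 → inactive
o4: d²=17 ≤ ρ²=38; F_rep = 8·(-4,-1)/17² = (-0.1107,-0.0277)
F = F_att + ΣF_rep = (4.1334,2.2574)
Δp = p'−p = (0.5167,0.2822); α = Δx/Fx = (6541417/12660512) / (6541417/1582564) = 1/8
check: Δy/Fy = (3572449/12660512) / (3572449/1582564) = 1/8 ✓

α = 1/8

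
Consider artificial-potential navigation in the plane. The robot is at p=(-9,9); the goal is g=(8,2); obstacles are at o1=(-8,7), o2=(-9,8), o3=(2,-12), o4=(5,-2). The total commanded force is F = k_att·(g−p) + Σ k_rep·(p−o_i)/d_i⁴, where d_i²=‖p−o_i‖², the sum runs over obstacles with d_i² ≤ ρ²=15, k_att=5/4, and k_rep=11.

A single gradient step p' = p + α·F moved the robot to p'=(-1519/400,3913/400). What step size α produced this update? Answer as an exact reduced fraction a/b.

α = 1/4

F_att = 5/4·(g−p) = 5/4·(17,-7) = (21.2500,-8.7500)
o1: d²=5 ≤ ρ²=15; F_rep = 11·(-1,2)/5² = (-0.4400,0.8800)
o2: d²=1 ≤ ρ²=15; F_rep = 11·(0,1)/1² = (0.0000,11.0000)
o3: d²=562 > ρ²=15 → inactive
o4: d²=317 > ρ²=15 → inactive
F = F_att + ΣF_rep = (20.8100,3.1300)
Δp = p'−p = (5.2025,0.7825); α = Δx/Fx = (2081/400) / (2081/100) = 1/4
check: Δy/Fy = (313/400) / (313/100) = 1/4 ✓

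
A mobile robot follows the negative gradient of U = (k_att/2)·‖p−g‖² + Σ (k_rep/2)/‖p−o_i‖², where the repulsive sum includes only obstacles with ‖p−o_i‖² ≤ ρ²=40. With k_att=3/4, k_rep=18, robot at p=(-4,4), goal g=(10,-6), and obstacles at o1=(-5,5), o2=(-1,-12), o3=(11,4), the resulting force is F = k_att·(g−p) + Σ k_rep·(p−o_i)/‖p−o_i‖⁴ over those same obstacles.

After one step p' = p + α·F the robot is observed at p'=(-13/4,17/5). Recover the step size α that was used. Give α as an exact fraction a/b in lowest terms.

F_att = 3/4·(g−p) = 3/4·(14,-10) = (10.5000,-7.5000)
o1: d²=2 ≤ ρ²=40; F_rep = 18·(1,-1)/2² = (4.5000,-4.5000)
o2: d²=265 > ρ²=40 → inactive
o3: d²=225 > ρ²=40 → inactive
F = F_att + ΣF_rep = (15.0000,-12.0000)
Δp = p'−p = (0.7500,-0.6000); α = Δx/Fx = (3/4) / (15) = 1/20
check: Δy/Fy = (-3/5) / (-12) = 1/20 ✓

α = 1/20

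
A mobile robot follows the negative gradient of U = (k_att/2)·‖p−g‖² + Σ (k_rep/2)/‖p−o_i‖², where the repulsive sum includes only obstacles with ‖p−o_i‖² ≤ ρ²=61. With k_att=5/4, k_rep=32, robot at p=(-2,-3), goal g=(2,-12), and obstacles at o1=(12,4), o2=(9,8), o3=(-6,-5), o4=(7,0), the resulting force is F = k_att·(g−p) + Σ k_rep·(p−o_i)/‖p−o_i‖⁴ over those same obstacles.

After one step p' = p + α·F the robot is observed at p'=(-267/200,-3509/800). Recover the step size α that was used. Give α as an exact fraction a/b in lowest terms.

α = 1/8

F_att = 5/4·(g−p) = 5/4·(4,-9) = (5.0000,-11.2500)
o1: d²=245 > ρ²=61 → inactive
o2: d²=242 > ρ²=61 → inactive
o3: d²=20 ≤ ρ²=61; F_rep = 32·(4,2)/20² = (0.3200,0.1600)
o4: d²=90 > ρ²=61 → inactive
F = F_att + ΣF_rep = (5.3200,-11.0900)
Δp = p'−p = (0.6650,-1.3862); α = Δx/Fx = (133/200) / (133/25) = 1/8
check: Δy/Fy = (-1109/800) / (-1109/100) = 1/8 ✓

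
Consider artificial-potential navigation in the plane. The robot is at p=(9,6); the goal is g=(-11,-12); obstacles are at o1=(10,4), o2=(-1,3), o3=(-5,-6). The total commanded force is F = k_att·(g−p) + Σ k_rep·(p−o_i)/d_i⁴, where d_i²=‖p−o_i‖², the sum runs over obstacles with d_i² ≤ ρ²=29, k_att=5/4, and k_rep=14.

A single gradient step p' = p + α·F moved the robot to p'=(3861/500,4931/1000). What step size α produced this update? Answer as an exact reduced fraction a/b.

α = 1/20

F_att = 5/4·(g−p) = 5/4·(-20,-18) = (-25.0000,-22.5000)
o1: d²=5 ≤ ρ²=29; F_rep = 14·(-1,2)/5² = (-0.5600,1.1200)
o2: d²=109 > ρ²=29 → inactive
o3: d²=340 > ρ²=29 → inactive
F = F_att + ΣF_rep = (-25.5600,-21.3800)
Δp = p'−p = (-1.2780,-1.0690); α = Δx/Fx = (-639/500) / (-639/25) = 1/20
check: Δy/Fy = (-1069/1000) / (-1069/50) = 1/20 ✓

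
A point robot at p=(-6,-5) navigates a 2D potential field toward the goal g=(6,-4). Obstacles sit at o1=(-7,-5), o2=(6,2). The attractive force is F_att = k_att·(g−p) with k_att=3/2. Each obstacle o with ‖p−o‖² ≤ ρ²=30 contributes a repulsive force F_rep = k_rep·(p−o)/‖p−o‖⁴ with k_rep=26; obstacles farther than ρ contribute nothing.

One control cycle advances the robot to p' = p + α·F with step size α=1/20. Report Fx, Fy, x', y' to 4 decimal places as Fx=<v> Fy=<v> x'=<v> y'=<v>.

Fx=44.0000 Fy=1.5000 x'=-3.8000 y'=-4.9250

F_att = 3/2·(g−p) = 3/2·(12,1) = (18.0000,1.5000)
o1: d²=1 ≤ ρ²=30; F_rep = 26·(1,0)/1² = (26.0000,0.0000)
o2: d²=193 > ρ²=30 → inactive
F = F_att + ΣF_rep = (44.0000,1.5000)
p' = p + 1/20·F = (-3.8000,-4.9250)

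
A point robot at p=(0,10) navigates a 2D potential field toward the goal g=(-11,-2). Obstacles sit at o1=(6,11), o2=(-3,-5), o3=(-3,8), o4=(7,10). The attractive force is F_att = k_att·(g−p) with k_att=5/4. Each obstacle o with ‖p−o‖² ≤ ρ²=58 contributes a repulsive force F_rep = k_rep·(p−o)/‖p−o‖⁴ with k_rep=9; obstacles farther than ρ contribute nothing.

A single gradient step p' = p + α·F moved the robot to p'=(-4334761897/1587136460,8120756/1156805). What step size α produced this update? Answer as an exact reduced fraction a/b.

α = 1/5

F_att = 5/4·(g−p) = 5/4·(-11,-12) = (-13.7500,-15.0000)
o1: d²=37 ≤ ρ²=58; F_rep = 9·(-6,-1)/37² = (-0.0394,-0.0066)
o2: d²=234 > ρ²=58 → inactive
o3: d²=13 ≤ ρ²=58; F_rep = 9·(3,2)/13² = (0.1598,0.1065)
o4: d²=49 ≤ ρ²=58; F_rep = 9·(-7,0)/49² = (-0.0262,0.0000)
F = F_att + ΣF_rep = (-13.6559,-14.9001)
Δp = p'−p = (-2.7312,-2.9800); α = Δx/Fx = (-4334761897/1587136460) / (-4334761897/317427292) = 1/5
check: Δy/Fy = (-3447294/1156805) / (-3447294/231361) = 1/5 ✓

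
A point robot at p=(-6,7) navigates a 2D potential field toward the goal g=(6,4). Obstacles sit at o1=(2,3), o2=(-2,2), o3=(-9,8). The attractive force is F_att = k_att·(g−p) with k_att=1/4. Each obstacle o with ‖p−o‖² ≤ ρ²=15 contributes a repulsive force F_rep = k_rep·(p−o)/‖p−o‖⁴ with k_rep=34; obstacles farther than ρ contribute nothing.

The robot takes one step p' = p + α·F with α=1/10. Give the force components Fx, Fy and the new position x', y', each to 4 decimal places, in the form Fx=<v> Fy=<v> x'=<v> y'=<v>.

F_att = 1/4·(g−p) = 1/4·(12,-3) = (3.0000,-0.7500)
o1: d²=80 > ρ²=15 → inactive
o2: d²=41 > ρ²=15 → inactive
o3: d²=10 ≤ ρ²=15; F_rep = 34·(3,-1)/10² = (1.0200,-0.3400)
F = F_att + ΣF_rep = (4.0200,-1.0900)
p' = p + 1/10·F = (-5.5980,6.8910)

Fx=4.0200 Fy=-1.0900 x'=-5.5980 y'=6.8910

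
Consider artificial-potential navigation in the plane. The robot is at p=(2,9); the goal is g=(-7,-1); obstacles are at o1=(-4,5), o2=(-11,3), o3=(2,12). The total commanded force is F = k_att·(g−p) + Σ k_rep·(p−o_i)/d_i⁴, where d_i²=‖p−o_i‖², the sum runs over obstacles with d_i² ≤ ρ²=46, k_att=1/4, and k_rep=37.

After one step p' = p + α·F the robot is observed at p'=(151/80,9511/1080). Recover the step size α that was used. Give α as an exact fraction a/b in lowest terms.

α = 1/20

F_att = 1/4·(g−p) = 1/4·(-9,-10) = (-2.2500,-2.5000)
o1: d²=52 > ρ²=46 → inactive
o2: d²=205 > ρ²=46 → inactive
o3: d²=9 ≤ ρ²=46; F_rep = 37·(0,-3)/9² = (0.0000,-1.3704)
F = F_att + ΣF_rep = (-2.2500,-3.8704)
Δp = p'−p = (-0.1125,-0.1935); α = Δx/Fx = (-9/80) / (-9/4) = 1/20
check: Δy/Fy = (-209/1080) / (-209/54) = 1/20 ✓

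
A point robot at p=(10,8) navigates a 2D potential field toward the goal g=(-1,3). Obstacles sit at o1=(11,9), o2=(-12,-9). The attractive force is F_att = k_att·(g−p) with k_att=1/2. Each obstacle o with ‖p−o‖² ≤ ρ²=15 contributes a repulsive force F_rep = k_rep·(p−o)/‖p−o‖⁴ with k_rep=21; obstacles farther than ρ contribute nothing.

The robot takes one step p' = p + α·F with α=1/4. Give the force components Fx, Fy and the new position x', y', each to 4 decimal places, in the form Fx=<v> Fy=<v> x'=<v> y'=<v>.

Fx=-10.7500 Fy=-7.7500 x'=7.3125 y'=6.0625

F_att = 1/2·(g−p) = 1/2·(-11,-5) = (-5.5000,-2.5000)
o1: d²=2 ≤ ρ²=15; F_rep = 21·(-1,-1)/2² = (-5.2500,-5.2500)
o2: d²=773 > ρ²=15 → inactive
F = F_att + ΣF_rep = (-10.7500,-7.7500)
p' = p + 1/4·F = (7.3125,6.0625)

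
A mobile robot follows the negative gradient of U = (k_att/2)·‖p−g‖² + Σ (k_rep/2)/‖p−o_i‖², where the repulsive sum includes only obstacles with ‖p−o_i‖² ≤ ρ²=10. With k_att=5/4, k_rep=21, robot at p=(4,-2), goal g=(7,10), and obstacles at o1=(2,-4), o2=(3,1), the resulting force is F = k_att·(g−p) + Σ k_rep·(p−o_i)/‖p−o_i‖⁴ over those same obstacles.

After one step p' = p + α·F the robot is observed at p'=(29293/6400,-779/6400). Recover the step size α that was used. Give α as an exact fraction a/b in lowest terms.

F_att = 5/4·(g−p) = 5/4·(3,12) = (3.7500,15.0000)
o1: d²=8 ≤ ρ²=10; F_rep = 21·(2,2)/8² = (0.6562,0.6562)
o2: d²=10 ≤ ρ²=10; F_rep = 21·(1,-3)/10² = (0.2100,-0.6300)
F = F_att + ΣF_rep = (4.6162,15.0262)
Δp = p'−p = (0.5770,1.8783); α = Δx/Fx = (3693/6400) / (3693/800) = 1/8
check: Δy/Fy = (12021/6400) / (12021/800) = 1/8 ✓

α = 1/8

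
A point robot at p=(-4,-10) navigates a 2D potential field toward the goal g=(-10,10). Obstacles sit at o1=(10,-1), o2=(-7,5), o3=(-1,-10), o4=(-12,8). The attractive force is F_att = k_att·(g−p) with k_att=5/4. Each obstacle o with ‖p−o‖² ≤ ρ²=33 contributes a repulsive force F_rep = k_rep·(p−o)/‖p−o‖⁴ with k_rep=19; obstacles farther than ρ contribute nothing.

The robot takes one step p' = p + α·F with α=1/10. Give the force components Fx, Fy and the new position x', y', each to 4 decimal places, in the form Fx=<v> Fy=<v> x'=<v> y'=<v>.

F_att = 5/4·(g−p) = 5/4·(-6,20) = (-7.5000,25.0000)
o1: d²=277 > ρ²=33 → inactive
o2: d²=234 > ρ²=33 → inactive
o3: d²=9 ≤ ρ²=33; F_rep = 19·(-3,0)/9² = (-0.7037,0.0000)
o4: d²=388 > ρ²=33 → inactive
F = F_att + ΣF_rep = (-8.2037,25.0000)
p' = p + 1/10·F = (-4.8204,-7.5000)

Fx=-8.2037 Fy=25.0000 x'=-4.8204 y'=-7.5000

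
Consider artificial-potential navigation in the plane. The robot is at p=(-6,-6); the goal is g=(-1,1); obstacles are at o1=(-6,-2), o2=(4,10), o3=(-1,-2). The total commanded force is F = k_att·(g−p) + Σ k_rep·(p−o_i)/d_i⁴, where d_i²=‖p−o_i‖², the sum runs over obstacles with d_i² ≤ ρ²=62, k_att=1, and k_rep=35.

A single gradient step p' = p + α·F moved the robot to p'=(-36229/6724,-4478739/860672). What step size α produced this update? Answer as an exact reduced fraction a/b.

F_att = 1·(g−p) = 1·(5,7) = (5.0000,7.0000)
o1: d²=16 ≤ ρ²=62; F_rep = 35·(0,-4)/16² = (0.0000,-0.5469)
o2: d²=356 > ρ²=62 → inactive
o3: d²=41 ≤ ρ²=62; F_rep = 35·(-5,-4)/41² = (-0.1041,-0.0833)
F = F_att + ΣF_rep = (4.8959,6.3698)
Δp = p'−p = (0.6120,0.7962); α = Δx/Fx = (4115/6724) / (8230/1681) = 1/8
check: Δy/Fy = (685293/860672) / (685293/107584) = 1/8 ✓

α = 1/8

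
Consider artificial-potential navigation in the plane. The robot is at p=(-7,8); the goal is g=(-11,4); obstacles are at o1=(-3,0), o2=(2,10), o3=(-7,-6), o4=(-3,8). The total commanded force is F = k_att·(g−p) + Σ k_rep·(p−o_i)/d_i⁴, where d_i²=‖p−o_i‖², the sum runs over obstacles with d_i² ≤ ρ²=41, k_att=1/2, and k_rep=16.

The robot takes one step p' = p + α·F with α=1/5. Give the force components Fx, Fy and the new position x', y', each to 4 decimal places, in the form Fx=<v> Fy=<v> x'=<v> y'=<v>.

Fx=-2.2500 Fy=-2.0000 x'=-7.4500 y'=7.6000

F_att = 1/2·(g−p) = 1/2·(-4,-4) = (-2.0000,-2.0000)
o1: d²=80 > ρ²=41 → inactive
o2: d²=85 > ρ²=41 → inactive
o3: d²=196 > ρ²=41 → inactive
o4: d²=16 ≤ ρ²=41; F_rep = 16·(-4,0)/16² = (-0.2500,0.0000)
F = F_att + ΣF_rep = (-2.2500,-2.0000)
p' = p + 1/5·F = (-7.4500,7.6000)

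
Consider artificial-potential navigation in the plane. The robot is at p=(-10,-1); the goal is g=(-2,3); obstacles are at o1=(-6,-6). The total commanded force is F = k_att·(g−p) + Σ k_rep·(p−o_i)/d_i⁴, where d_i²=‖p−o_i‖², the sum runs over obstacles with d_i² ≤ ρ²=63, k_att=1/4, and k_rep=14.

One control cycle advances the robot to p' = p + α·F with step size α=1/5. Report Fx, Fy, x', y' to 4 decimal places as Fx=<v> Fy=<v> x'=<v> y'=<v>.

F_att = 1/4·(g−p) = 1/4·(8,4) = (2.0000,1.0000)
o1: d²=41 ≤ ρ²=63; F_rep = 14·(-4,5)/41² = (-0.0333,0.0416)
F = F_att + ΣF_rep = (1.9667,1.0416)
p' = p + 1/5·F = (-9.6067,-0.7917)

Fx=1.9667 Fy=1.0416 x'=-9.6067 y'=-0.7917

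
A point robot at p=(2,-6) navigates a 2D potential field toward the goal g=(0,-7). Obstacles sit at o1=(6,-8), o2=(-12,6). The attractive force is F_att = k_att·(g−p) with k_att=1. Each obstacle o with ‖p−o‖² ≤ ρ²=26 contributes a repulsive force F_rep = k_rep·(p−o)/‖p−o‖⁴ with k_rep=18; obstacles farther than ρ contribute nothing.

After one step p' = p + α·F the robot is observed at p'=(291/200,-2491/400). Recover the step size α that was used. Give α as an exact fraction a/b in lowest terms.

α = 1/4

F_att = 1·(g−p) = 1·(-2,-1) = (-2.0000,-1.0000)
o1: d²=20 ≤ ρ²=26; F_rep = 18·(-4,2)/20² = (-0.1800,0.0900)
o2: d²=340 > ρ²=26 → inactive
F = F_att + ΣF_rep = (-2.1800,-0.9100)
Δp = p'−p = (-0.5450,-0.2275); α = Δx/Fx = (-109/200) / (-109/50) = 1/4
check: Δy/Fy = (-91/400) / (-91/100) = 1/4 ✓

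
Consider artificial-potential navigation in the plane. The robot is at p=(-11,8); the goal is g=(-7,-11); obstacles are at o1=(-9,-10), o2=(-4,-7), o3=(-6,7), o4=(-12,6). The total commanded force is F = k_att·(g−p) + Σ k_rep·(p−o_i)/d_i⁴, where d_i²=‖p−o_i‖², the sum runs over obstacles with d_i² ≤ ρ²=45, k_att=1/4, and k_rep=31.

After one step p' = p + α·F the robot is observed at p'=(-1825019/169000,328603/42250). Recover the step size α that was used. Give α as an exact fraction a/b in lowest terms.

F_att = 1/4·(g−p) = 1/4·(4,-19) = (1.0000,-4.7500)
o1: d²=328 > ρ²=45 → inactive
o2: d²=274 > ρ²=45 → inactive
o3: d²=26 ≤ ρ²=45; F_rep = 31·(-5,1)/26² = (-0.2293,0.0459)
o4: d²=5 ≤ ρ²=45; F_rep = 31·(1,2)/5² = (1.2400,2.4800)
F = F_att + ΣF_rep = (2.0107,-2.2241)
Δp = p'−p = (0.2011,-0.2224); α = Δx/Fx = (33981/169000) / (33981/16900) = 1/10
check: Δy/Fy = (-9397/42250) / (-9397/4225) = 1/10 ✓

α = 1/10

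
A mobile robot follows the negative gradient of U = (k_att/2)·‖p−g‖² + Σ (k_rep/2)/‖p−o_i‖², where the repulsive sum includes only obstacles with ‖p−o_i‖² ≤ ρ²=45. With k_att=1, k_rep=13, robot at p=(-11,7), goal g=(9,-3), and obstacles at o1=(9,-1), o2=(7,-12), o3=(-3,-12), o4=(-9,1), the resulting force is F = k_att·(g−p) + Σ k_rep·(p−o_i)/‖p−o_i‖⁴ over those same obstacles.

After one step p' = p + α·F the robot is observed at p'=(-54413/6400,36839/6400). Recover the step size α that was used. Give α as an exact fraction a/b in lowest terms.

F_att = 1·(g−p) = 1·(20,-10) = (20.0000,-10.0000)
o1: d²=464 > ρ²=45 → inactive
o2: d²=685 > ρ²=45 → inactive
o3: d²=425 > ρ²=45 → inactive
o4: d²=40 ≤ ρ²=45; F_rep = 13·(-2,6)/40² = (-0.0163,0.0488)
F = F_att + ΣF_rep = (19.9838,-9.9512)
Δp = p'−p = (2.4980,-1.2439); α = Δx/Fx = (15987/6400) / (15987/800) = 1/8
check: Δy/Fy = (-7961/6400) / (-7961/800) = 1/8 ✓

α = 1/8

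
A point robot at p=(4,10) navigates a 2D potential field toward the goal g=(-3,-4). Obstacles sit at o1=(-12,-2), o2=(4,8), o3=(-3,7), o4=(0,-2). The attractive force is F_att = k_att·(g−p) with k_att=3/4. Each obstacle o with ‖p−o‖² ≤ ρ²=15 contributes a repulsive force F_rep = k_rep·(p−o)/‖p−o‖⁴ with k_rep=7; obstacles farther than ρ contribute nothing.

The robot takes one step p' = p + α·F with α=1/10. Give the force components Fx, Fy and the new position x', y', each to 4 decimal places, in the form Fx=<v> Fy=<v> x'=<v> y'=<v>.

F_att = 3/4·(g−p) = 3/4·(-7,-14) = (-5.2500,-10.5000)
o1: d²=400 > ρ²=15 → inactive
o2: d²=4 ≤ ρ²=15; F_rep = 7·(0,2)/4² = (0.0000,0.8750)
o3: d²=58 > ρ²=15 → inactive
o4: d²=160 > ρ²=15 → inactive
F = F_att + ΣF_rep = (-5.2500,-9.6250)
p' = p + 1/10·F = (3.4750,9.0375)

Fx=-5.2500 Fy=-9.6250 x'=3.4750 y'=9.0375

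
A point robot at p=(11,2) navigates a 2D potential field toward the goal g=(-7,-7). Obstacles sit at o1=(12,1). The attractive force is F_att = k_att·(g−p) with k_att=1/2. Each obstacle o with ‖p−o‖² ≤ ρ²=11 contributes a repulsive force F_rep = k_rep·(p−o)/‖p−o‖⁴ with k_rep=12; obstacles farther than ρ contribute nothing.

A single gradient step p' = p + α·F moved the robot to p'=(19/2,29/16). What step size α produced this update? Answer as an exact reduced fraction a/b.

F_att = 1/2·(g−p) = 1/2·(-18,-9) = (-9.0000,-4.5000)
o1: d²=2 ≤ ρ²=11; F_rep = 12·(-1,1)/2² = (-3.0000,3.0000)
F = F_att + ΣF_rep = (-12.0000,-1.5000)
Δp = p'−p = (-1.5000,-0.1875); α = Δx/Fx = (-3/2) / (-12) = 1/8
check: Δy/Fy = (-3/16) / (-3/2) = 1/8 ✓

α = 1/8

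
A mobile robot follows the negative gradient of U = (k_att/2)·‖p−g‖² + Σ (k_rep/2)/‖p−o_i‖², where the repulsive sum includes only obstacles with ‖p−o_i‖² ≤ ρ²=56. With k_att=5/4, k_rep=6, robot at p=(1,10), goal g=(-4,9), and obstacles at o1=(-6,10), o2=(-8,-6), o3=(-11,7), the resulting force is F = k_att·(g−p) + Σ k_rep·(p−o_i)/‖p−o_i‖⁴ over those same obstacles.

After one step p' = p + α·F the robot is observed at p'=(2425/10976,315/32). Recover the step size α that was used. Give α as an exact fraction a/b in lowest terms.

F_att = 5/4·(g−p) = 5/4·(-5,-1) = (-6.2500,-1.2500)
o1: d²=49 ≤ ρ²=56; F_rep = 6·(7,0)/49² = (0.0175,0.0000)
o2: d²=337 > ρ²=56 → inactive
o3: d²=153 > ρ²=56 → inactive
F = F_att + ΣF_rep = (-6.2325,-1.2500)
Δp = p'−p = (-0.7791,-0.1562); α = Δx/Fx = (-8551/10976) / (-8551/1372) = 1/8
check: Δy/Fy = (-5/32) / (-5/4) = 1/8 ✓

α = 1/8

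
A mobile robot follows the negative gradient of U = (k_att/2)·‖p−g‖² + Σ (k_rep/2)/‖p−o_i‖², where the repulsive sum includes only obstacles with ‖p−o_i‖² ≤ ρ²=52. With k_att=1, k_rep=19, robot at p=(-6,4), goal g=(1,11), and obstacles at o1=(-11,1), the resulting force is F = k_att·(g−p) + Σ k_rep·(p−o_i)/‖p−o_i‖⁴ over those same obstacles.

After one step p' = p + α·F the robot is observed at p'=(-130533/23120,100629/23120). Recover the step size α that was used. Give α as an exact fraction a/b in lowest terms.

α = 1/20

F_att = 1·(g−p) = 1·(7,7) = (7.0000,7.0000)
o1: d²=34 ≤ ρ²=52; F_rep = 19·(5,3)/34² = (0.0822,0.0493)
F = F_att + ΣF_rep = (7.0822,7.0493)
Δp = p'−p = (0.3541,0.3525); α = Δx/Fx = (8187/23120) / (8187/1156) = 1/20
check: Δy/Fy = (8149/23120) / (8149/1156) = 1/20 ✓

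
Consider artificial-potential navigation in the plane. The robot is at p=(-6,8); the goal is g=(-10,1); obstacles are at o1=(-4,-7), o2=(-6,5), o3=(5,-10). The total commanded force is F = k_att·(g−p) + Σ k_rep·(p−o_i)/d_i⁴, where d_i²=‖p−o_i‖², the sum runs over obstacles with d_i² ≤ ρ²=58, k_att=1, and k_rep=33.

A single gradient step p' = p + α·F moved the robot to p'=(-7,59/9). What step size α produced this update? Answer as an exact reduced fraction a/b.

F_att = 1·(g−p) = 1·(-4,-7) = (-4.0000,-7.0000)
o1: d²=229 > ρ²=58 → inactive
o2: d²=9 ≤ ρ²=58; F_rep = 33·(0,3)/9² = (0.0000,1.2222)
o3: d²=445 > ρ²=58 → inactive
F = F_att + ΣF_rep = (-4.0000,-5.7778)
Δp = p'−p = (-1.0000,-1.4444); α = Δx/Fx = (-1) / (-4) = 1/4
check: Δy/Fy = (-13/9) / (-52/9) = 1/4 ✓

α = 1/4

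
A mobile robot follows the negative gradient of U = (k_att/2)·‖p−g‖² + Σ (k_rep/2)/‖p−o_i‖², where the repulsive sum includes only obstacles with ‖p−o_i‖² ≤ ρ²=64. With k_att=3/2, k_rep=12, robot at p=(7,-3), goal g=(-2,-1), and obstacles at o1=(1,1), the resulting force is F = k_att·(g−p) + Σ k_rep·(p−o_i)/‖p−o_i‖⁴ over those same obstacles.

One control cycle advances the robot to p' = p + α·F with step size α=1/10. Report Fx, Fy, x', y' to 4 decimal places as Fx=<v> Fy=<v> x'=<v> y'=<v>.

Fx=-13.4734 Fy=2.9822 x'=5.6527 y'=-2.7018

F_att = 3/2·(g−p) = 3/2·(-9,2) = (-13.5000,3.0000)
o1: d²=52 ≤ ρ²=64; F_rep = 12·(6,-4)/52² = (0.0266,-0.0178)
F = F_att + ΣF_rep = (-13.4734,2.9822)
p' = p + 1/10·F = (5.6527,-2.7018)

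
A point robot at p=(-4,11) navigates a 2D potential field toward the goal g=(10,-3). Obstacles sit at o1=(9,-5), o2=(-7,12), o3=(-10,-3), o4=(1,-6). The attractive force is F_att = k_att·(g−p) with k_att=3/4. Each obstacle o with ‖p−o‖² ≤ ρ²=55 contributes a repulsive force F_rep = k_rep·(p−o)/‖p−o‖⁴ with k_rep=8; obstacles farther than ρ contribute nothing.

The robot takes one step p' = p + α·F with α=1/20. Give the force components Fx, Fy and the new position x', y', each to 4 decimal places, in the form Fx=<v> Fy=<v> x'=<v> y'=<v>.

F_att = 3/4·(g−p) = 3/4·(14,-14) = (10.5000,-10.5000)
o1: d²=425 > ρ²=55 → inactive
o2: d²=10 ≤ ρ²=55; F_rep = 8·(3,-1)/10² = (0.2400,-0.0800)
o3: d²=232 > ρ²=55 → inactive
o4: d²=314 > ρ²=55 → inactive
F = F_att + ΣF_rep = (10.7400,-10.5800)
p' = p + 1/20·F = (-3.4630,10.4710)

Fx=10.7400 Fy=-10.5800 x'=-3.4630 y'=10.4710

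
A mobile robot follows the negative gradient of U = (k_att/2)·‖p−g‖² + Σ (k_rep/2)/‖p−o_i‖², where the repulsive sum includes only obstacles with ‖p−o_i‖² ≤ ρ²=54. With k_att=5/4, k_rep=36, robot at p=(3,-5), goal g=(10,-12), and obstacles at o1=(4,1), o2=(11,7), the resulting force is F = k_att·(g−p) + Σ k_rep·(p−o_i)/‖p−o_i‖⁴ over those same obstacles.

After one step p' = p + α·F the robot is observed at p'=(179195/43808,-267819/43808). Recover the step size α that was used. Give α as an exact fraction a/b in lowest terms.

α = 1/8

F_att = 5/4·(g−p) = 5/4·(7,-7) = (8.7500,-8.7500)
o1: d²=37 ≤ ρ²=54; F_rep = 36·(-1,-6)/37² = (-0.0263,-0.1578)
o2: d²=208 > ρ²=54 → inactive
F = F_att + ΣF_rep = (8.7237,-8.9078)
Δp = p'−p = (1.0905,-1.1135); α = Δx/Fx = (47771/43808) / (47771/5476) = 1/8
check: Δy/Fy = (-48779/43808) / (-48779/5476) = 1/8 ✓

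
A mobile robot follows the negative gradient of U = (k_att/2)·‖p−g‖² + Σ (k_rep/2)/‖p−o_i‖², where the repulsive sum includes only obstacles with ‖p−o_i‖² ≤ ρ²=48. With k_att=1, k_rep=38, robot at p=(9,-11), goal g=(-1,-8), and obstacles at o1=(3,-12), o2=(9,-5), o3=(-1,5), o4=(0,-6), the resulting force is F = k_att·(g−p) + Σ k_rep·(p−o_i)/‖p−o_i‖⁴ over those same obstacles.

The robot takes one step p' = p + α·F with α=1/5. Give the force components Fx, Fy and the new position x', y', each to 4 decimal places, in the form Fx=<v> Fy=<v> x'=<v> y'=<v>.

F_att = 1·(g−p) = 1·(-10,3) = (-10.0000,3.0000)
o1: d²=37 ≤ ρ²=48; F_rep = 38·(6,1)/37² = (0.1665,0.0278)
o2: d²=36 ≤ ρ²=48; F_rep = 38·(0,-6)/36² = (0.0000,-0.1759)
o3: d²=356 > ρ²=48 → inactive
o4: d²=106 > ρ²=48 → inactive
F = F_att + ΣF_rep = (-9.8335,2.8518)
p' = p + 1/5·F = (7.0333,-10.4296)

Fx=-9.8335 Fy=2.8518 x'=7.0333 y'=-10.4296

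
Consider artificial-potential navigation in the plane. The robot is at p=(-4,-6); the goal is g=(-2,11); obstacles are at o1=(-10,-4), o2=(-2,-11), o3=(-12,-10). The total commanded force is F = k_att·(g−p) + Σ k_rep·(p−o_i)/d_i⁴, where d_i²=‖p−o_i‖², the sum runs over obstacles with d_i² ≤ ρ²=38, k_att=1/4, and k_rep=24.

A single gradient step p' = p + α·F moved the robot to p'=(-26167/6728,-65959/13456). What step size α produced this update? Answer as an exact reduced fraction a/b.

F_att = 1/4·(g−p) = 1/4·(2,17) = (0.5000,4.2500)
o1: d²=40 > ρ²=38 → inactive
o2: d²=29 ≤ ρ²=38; F_rep = 24·(-2,5)/29² = (-0.0571,0.1427)
o3: d²=80 > ρ²=38 → inactive
F = F_att + ΣF_rep = (0.4429,4.3927)
Δp = p'−p = (0.1107,1.0982); α = Δx/Fx = (745/6728) / (745/1682) = 1/4
check: Δy/Fy = (14777/13456) / (14777/3364) = 1/4 ✓

α = 1/4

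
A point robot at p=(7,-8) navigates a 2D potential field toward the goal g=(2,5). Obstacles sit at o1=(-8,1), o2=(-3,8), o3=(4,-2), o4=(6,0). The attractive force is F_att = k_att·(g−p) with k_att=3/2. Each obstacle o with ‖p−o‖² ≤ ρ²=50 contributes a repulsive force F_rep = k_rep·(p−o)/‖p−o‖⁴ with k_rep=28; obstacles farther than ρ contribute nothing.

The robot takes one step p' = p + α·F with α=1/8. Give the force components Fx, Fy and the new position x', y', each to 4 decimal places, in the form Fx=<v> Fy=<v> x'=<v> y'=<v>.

F_att = 3/2·(g−p) = 3/2·(-5,13) = (-7.5000,19.5000)
o1: d²=306 > ρ²=50 → inactive
o2: d²=356 > ρ²=50 → inactive
o3: d²=45 ≤ ρ²=50; F_rep = 28·(3,-6)/45² = (0.0415,-0.0830)
o4: d²=65 > ρ²=50 → inactive
F = F_att + ΣF_rep = (-7.4585,19.4170)
p' = p + 1/8·F = (6.0677,-5.5729)

Fx=-7.4585 Fy=19.4170 x'=6.0677 y'=-5.5729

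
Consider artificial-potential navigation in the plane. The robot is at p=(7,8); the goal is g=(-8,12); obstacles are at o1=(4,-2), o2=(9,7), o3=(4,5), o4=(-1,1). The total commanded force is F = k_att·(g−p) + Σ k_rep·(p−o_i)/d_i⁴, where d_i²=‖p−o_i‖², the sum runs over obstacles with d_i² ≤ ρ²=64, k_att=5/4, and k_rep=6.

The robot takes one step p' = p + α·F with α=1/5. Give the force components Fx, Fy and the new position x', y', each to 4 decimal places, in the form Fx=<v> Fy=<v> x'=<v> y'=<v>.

Fx=-19.1744 Fy=5.2956 x'=3.1651 y'=9.0591

F_att = 5/4·(g−p) = 5/4·(-15,4) = (-18.7500,5.0000)
o1: d²=109 > ρ²=64 → inactive
o2: d²=5 ≤ ρ²=64; F_rep = 6·(-2,1)/5² = (-0.4800,0.2400)
o3: d²=18 ≤ ρ²=64; F_rep = 6·(3,3)/18² = (0.0556,0.0556)
o4: d²=113 > ρ²=64 → inactive
F = F_att + ΣF_rep = (-19.1744,5.2956)
p' = p + 1/5·F = (3.1651,9.0591)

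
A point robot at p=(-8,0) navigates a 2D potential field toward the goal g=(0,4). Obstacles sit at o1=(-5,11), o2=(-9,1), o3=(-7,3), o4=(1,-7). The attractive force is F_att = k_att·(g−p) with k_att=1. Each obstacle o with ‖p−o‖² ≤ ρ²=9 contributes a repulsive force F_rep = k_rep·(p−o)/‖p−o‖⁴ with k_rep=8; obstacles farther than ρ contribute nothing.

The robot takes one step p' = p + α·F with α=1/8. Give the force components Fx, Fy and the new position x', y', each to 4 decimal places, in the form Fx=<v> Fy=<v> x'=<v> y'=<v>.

Fx=10.0000 Fy=2.0000 x'=-6.7500 y'=0.2500

F_att = 1·(g−p) = 1·(8,4) = (8.0000,4.0000)
o1: d²=130 > ρ²=9 → inactive
o2: d²=2 ≤ ρ²=9; F_rep = 8·(1,-1)/2² = (2.0000,-2.0000)
o3: d²=10 > ρ²=9 → inactive
o4: d²=130 > ρ²=9 → inactive
F = F_att + ΣF_rep = (10.0000,2.0000)
p' = p + 1/8·F = (-6.7500,0.2500)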